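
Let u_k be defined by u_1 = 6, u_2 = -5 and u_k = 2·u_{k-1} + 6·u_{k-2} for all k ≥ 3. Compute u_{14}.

18514240

Compute successive terms:
u_3 = 26, u_4 = 22, u_5 = 200, …, u_{11} = 382880, u_{12} = 1391968, u_{13} = 5081216, u_{14} = 18514240.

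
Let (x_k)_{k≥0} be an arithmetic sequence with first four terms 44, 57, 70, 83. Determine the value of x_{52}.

Common difference d = 13.
x_k = 44 + (k - 0)·13.
x_{52} = 44 + 52·13 = 720.

720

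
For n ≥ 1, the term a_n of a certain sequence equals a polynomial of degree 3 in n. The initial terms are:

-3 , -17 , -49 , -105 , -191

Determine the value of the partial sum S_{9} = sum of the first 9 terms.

-2799

1st diffs: -14, -32, -56, -86.
2nd diffs: -18, -24, -30.
3rd diffs: -6, -6 (constant).
Newton forward-difference form: a_n = -3 + (-14)·C(n-1,1) + (-18)·C(n-1,2) + (-6)·C(n-1,3).
Continuing: -313, -477, -689, -955.
Summing n = 1..9 (9 terms) gives -2799.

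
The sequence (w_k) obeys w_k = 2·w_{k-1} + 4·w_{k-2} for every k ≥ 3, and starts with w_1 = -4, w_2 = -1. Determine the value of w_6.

Compute successive terms:
w_3 = -18;  w_4 = -40;  w_5 = -152;  w_6 = -464.

-464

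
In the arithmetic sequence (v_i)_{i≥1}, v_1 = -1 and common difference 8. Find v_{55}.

431

v_i = -1 + (i - 1)·8.
v_{55} = -1 + 54·8 = 431.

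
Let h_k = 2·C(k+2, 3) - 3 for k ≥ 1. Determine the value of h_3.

C(5, 3) = 10, so h_3 = 17.

17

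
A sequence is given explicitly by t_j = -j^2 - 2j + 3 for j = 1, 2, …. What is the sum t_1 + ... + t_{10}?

-465

Over j = 1..10: Σj = 55, Σj² = 385.
Total = (-1)·385 + (-2)·55 + (3)·10 = -465.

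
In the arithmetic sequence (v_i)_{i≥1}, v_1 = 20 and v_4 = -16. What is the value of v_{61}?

Common difference d = (-16 - 20) / (4 - 1) = -12.
v_i = 20 + (i - 1)·(-12).
v_{61} = 20 + 60·(-12) = -700.

-700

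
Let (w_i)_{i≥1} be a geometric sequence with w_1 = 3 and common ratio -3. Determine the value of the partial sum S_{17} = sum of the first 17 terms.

96855123

w_i = 3·(-3)^(i-1).
S = 3·((-3)^17 - 1)/(-3 - 1) = 3·(-129140163 - 1)/(-4) = 96855123.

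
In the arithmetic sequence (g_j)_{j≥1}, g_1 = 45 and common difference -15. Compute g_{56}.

-780

g_j = 45 + (j - 1)·(-15).
g_{56} = 45 + 55·(-15) = -780.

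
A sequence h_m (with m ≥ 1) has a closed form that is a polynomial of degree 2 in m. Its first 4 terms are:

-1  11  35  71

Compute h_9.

431

1st diffs: 12, 24, 36.
2nd diffs: 12, 12 (constant).
So h_m = 6m^2 - 6m - 1.
Evaluating at m = 9 gives h_9 = 431.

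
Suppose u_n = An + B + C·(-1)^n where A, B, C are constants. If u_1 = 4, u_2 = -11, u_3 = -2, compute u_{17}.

-44

Write the equations: A + B - C = 4; 2A + B + C = -11; 3A + B - C = -2.
Subtracting the first from the second: A + 2C = -15.
Subtracting the second from the third: A - 2C = 9.
Solving: C = -6, A = -3, then B = 1.
Hence u_{17} = -3·17 + 1 + (-6)·(-1) = -44.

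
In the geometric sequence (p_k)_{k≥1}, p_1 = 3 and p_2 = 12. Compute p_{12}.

12582912

Common ratio r = 4.
p_k = 3·4^(k-1).
p_{12} = 3·4^11 = 12582912.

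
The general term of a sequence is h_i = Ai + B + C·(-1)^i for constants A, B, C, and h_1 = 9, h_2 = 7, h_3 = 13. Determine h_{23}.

The three given values yield: A + B - C = 9; 2A + B + C = 7; 3A + B - C = 13.
Subtracting the first from the second: A + 2C = -2.
Subtracting the second from the third: A - 2C = 6.
Solving: C = -2, A = 2, then B = 5.
Therefore h_{23} = 46 + 5 + (-2)·(-1) = 53.

53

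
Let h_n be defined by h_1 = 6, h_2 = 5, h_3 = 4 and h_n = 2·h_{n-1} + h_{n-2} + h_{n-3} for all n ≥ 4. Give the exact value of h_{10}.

Step forward from the initial values:
h_4 = 19; h_5 = 47; h_6 = 117; h_7 = 300; h_8 = 764; h_9 = 1945; h_{10} = 4954.

4954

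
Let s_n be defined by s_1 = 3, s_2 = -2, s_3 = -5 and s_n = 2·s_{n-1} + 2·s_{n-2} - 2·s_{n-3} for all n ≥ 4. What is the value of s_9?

Applying the relation repeatedly:
s_4 = -20  s_5 = -46  s_6 = -122  s_7 = -296  s_8 = -744  s_9 = -1836.

-1836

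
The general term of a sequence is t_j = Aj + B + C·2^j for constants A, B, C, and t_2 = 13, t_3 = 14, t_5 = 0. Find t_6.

Plug in j = 2, 3, 5: 2A + B + 4C = 13; 3A + B + 8C = 14; 5A + B + 32C = 0.
Subtracting the first from the second: A + 4C = 1.
Subtracting the second from the third: 2A + 24C = -14.
Solving: C = -1, A = 5, then B = 7.
So t_j = 5·j + 7 + (-1)·2^j; at j=6 this is -27.

-27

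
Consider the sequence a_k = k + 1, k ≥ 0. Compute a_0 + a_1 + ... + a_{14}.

Over k = 0..14: Σk = 105.
Total = (1)·105 + (1)·15 = 120.

120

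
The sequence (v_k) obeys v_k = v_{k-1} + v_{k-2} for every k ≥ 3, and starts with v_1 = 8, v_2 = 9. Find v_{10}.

474

Step forward from the initial values:
v_3 = 17;  v_4 = 26;  v_5 = 43;  v_6 = 69;  v_7 = 112;  v_8 = 181;  v_9 = 293;  v_{10} = 474.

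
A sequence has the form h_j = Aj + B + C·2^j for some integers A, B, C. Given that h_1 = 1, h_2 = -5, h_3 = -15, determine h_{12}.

Write the equations: A + B + 2C = 1; 2A + B + 4C = -5; 3A + B + 8C = -15.
Subtracting the first from the second: A + 2C = -6.
Subtracting the second from the third: A + 4C = -10.
Solving: C = -2, A = -2, then B = 7.
Therefore h_{12} = -24 + 7 + (-2)·4096 = -8209.

-8209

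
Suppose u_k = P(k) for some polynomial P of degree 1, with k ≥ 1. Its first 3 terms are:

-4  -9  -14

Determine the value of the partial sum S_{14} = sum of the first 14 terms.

1st diffs: -5, -5 (constant).
So u_k = -5k + 1.
Continuing: …, -19, -24, -29, -34, …, u_{14} = -69.
Summing k = 1..14 (14 terms) gives -511.

-511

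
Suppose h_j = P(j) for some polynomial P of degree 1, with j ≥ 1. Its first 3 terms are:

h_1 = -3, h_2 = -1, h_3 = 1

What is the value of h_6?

7

1st diffs: 2, 2 (constant).
So h_j = 2j - 5.
Evaluating at j = 6 gives h_6 = 7.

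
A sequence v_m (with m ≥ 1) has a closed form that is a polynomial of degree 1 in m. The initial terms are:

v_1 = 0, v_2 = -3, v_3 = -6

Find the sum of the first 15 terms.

-315

1st diffs: -3, -3 (constant).
So v_m = -3m + 3.
Continuing: …, -9, -12, -15, -18, …, v_{15} = -42.
Summing m = 1..15 (15 terms) gives -315.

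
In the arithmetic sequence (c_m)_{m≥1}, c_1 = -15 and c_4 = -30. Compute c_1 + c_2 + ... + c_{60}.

Common difference d = (-30 - (-15)) / (4 - 1) = -5.
c_m = -15 + (m - 1)·(-5).
c_{60} = -310; S = 60·(-15 + (-310))/2 = -9750.

-9750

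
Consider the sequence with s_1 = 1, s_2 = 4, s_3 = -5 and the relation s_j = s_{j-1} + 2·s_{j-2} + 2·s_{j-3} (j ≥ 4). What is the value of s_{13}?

Compute successive terms:
s_4 = 5, s_5 = 3, s_6 = 3, s_7 = 19, s_8 = 31, s_9 = 75, s_{10} = 175, s_{11} = 387, s_{12} = 887, s_{13} = 2011.

2011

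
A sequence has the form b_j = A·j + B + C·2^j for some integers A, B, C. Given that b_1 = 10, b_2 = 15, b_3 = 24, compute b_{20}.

Plug in j = 1, 2, 3: A + B + 2C = 10; 2A + B + 4C = 15; 3A + B + 8C = 24.
Subtracting the first from the second: A + 2C = 5.
Subtracting the second from the third: A + 4C = 9.
Solving: C = 2, A = 1, then B = 5.
Therefore b_{20} = 20 + 5 + 2·1048576 = 2097177.

2097177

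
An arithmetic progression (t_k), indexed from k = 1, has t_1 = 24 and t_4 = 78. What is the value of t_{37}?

Common difference d = (78 - 24) / (4 - 1) = 18.
t_k = 24 + (k - 1)·18.
t_{37} = 24 + 36·18 = 672.

672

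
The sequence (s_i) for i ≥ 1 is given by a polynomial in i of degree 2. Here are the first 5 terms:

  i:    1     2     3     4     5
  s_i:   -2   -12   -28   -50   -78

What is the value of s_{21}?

-1342

1st diffs: -10, -16, -22, -28.
2nd diffs: -6, -6, -6 (constant).
Newton forward-difference form: s_i = -2 + (-10)·C(i-1,1) + (-6)·C(i-1,2).
At i = 21: i-1 = 20, so s_{21} = -2 - 200 - 1140 = -1342.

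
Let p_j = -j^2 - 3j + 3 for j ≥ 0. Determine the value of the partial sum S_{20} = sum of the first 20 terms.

Over j = 0..19: Σj = 190, Σj² = 2470.
Total = (-1)·2470 + (-3)·190 + (3)·20 = -2980.

-2980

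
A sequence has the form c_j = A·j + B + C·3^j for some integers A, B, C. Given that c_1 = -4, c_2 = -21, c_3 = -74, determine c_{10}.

-177133

Write the equations: A + B + 3C = -4; 2A + B + 9C = -21; 3A + B + 27C = -74.
Subtracting the first from the second: A + 6C = -17.
Subtracting the second from the third: A + 18C = -53.
Solving: C = -3, A = 1, then B = 4.
Therefore c_{10} = 10 + 4 + (-3)·59049 = -177133.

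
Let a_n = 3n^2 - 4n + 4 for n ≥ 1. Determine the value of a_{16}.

708

a_{16} = 3·16^2 - 4·16 + 4 = 708.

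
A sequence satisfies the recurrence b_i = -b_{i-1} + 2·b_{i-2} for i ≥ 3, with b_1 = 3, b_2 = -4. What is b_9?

598

Applying the relation repeatedly:
b_3 = 10; b_4 = -18; b_5 = 38; b_6 = -74; b_7 = 150; b_8 = -298; b_9 = 598.
(Characteristic roots are 1 and -2.)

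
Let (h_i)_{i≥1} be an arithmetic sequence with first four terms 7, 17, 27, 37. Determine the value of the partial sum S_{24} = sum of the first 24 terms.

Common difference d = 10.
h_i = 7 + (i - 1)·10.
h_{24} = 237; S = 24·(7 + 237)/2 = 2928.

2928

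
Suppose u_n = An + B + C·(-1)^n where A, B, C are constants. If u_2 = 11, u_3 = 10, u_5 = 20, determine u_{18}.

91

Plug in n = 2, 3, 5: 2A + B + C = 11; 3A + B - C = 10; 5A + B - C = 20.
Subtracting the first from the second: A - 2C = -1.
Subtracting the second from the third: 2A = 10.
Solving: C = 3, A = 5, then B = -2.
So u_n = 5·n + (-2) + 3·(-1)^n; at n=18 this is 91.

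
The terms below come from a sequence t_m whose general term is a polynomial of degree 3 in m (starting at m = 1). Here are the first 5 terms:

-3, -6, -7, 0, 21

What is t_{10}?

546

1st diffs: -3, -1, 7, 21.
2nd diffs: 2, 8, 14.
3rd diffs: 6, 6 (constant).
Newton forward-difference form: t_m = -3 + (-3)·C(m-1,1) + 2·C(m-1,2) + 6·C(m-1,3).
At m = 10: m-1 = 9, so t_{10} = -3 - 27 + 72 + 504 = 546.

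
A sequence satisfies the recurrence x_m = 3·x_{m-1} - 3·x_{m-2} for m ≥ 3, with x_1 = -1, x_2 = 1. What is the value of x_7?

27

Iterate the recurrence:
x_3 = 6; x_4 = 15; x_5 = 27; x_6 = 36; x_7 = 27.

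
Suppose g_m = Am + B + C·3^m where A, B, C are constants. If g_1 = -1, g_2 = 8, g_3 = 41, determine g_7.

4349

Plug in m = 1, 2, 3: A + B + 3C = -1; 2A + B + 9C = 8; 3A + B + 27C = 41.
Subtracting the first from the second: A + 6C = 9.
Subtracting the second from the third: A + 18C = 33.
Solving: C = 2, A = -3, then B = -4.
Therefore g_7 = -21 + (-4) + 2·2187 = 4349.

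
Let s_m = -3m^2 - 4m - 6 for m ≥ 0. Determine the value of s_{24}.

s_{24} = -3·24^2 - 4·24 - 6 = -1830.

-1830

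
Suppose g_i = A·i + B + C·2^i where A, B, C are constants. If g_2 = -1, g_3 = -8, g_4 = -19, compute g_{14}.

-16417

Write the equations: 2A + B + 4C = -1; 3A + B + 8C = -8; 4A + B + 16C = -19.
Subtracting the first from the second: A + 4C = -7.
Subtracting the second from the third: A + 8C = -11.
Solving: C = -1, A = -3, then B = 9.
Therefore g_{14} = -42 + 9 + (-1)·16384 = -16417.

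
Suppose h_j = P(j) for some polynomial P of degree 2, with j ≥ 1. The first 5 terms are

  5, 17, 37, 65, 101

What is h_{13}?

1st diffs: 12, 20, 28, 36.
2nd diffs: 8, 8, 8 (constant).
Newton forward-difference form: h_j = 5 + 12·C(j-1,1) + 8·C(j-1,2).
At j = 13: j-1 = 12, so h_{13} = 5 + 144 + 528 = 677.

677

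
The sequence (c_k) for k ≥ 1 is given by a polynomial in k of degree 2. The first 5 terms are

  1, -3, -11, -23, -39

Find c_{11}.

1st diffs: -4, -8, -12, -16.
2nd diffs: -4, -4, -4 (constant).
So c_k = -2k^2 + 2k + 1.
Evaluating at k = 11 gives c_{11} = -219.

-219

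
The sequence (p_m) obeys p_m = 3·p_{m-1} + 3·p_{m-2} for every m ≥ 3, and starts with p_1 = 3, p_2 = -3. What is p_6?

Compute successive terms:
p_3 = 0  p_4 = -9  p_5 = -27  p_6 = -108.

-108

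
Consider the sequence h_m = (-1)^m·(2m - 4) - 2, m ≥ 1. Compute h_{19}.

(-1)^19 = -1; 2m - 4 at m=19 is 34; so h_{19} = -36.

-36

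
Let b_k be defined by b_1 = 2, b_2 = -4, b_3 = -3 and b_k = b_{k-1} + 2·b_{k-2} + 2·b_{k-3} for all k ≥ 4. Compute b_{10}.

Iterate the recurrence:
b_4 = -7; b_5 = -21; b_6 = -41; b_7 = -97; b_8 = -221; b_9 = -497; b_{10} = -1133.

-1133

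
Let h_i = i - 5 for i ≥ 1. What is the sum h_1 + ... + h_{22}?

143

Over i = 1..22: Σi = 253.
Total = (1)·253 + (-5)·22 = 143.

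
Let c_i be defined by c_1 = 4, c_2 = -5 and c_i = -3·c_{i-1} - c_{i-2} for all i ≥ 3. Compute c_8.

Compute successive terms:
c_3 = 11, c_4 = -28, c_5 = 73, c_6 = -191, c_7 = 500, c_8 = -1309.

-1309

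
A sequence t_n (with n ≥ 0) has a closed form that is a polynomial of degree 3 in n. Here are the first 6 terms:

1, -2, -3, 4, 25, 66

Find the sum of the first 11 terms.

2156

1st diffs: -3, -1, 7, 21, 41.
2nd diffs: 2, 8, 14, 20.
3rd diffs: 6, 6, 6 (constant).
Newton forward-difference form: t_n = 1 + (-3)·C(n,1) + 2·C(n,2) + 6·C(n,3).
Continuing: …, 133, 232, 369, 550, …, t_{10} = 781.
Summing n = 0..10 (11 terms) gives 2156.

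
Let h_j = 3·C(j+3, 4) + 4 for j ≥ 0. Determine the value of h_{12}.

C(15, 4) = 1365, so h_{12} = 4099.

4099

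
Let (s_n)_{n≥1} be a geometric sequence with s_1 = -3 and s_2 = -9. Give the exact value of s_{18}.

Common ratio r = 3.
s_n = (-3)·3^(n-1).
s_{18} = (-3)·3^17 = -387420489.

-387420489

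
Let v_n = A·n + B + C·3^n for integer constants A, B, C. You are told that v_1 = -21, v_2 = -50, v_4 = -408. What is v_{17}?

-645700805

Write the equations: A + B + 3C = -21; 2A + B + 9C = -50; 4A + B + 81C = -408.
Subtracting the first from the second: A + 6C = -29.
Subtracting the second from the third: 2A + 72C = -358.
Solving: C = -5, A = 1, then B = -7.
Hence v_{17} = 1·17 + (-7) + (-5)·129140163 = -645700805.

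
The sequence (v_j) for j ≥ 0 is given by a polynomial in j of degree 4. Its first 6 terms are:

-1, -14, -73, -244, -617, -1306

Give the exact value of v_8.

-6769

1st diffs: -13, -59, -171, -373, -689.
2nd diffs: -46, -112, -202, -316.
3rd diffs: -66, -90, -114.
4th diffs: -24, -24 (constant).
So v_j = -j^4 - 5j^3 - j^2 - 6j - 1.
Evaluating at j = 8 gives v_8 = -6769.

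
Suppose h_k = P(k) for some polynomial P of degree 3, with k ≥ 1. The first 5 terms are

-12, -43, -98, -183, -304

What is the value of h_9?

1st diffs: -31, -55, -85, -121.
2nd diffs: -24, -30, -36.
3rd diffs: -6, -6 (constant).
So h_k = -k^3 - 6k^2 - 6k + 1.
Evaluating at k = 9 gives h_9 = -1268.

-1268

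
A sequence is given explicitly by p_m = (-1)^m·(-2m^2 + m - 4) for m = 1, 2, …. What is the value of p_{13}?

329

(-1)^13 = -1; -2m^2 + m - 4 at m=13 is -329; so p_{13} = 329.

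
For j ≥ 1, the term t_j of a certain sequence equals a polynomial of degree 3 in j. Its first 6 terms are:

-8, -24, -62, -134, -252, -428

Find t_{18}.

1st diffs: -16, -38, -72, -118, -176.
2nd diffs: -22, -34, -46, -58.
3rd diffs: -12, -12, -12 (constant).
Newton forward-difference form: t_j = -8 + (-16)·C(j-1,1) + (-22)·C(j-1,2) + (-12)·C(j-1,3).
At j = 18: j-1 = 17, so t_{18} = -8 - 272 - 2992 - 8160 = -11432.

-11432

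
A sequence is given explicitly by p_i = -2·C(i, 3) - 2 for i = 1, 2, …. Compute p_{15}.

-912

C(15, 3) = 455, so p_{15} = -912.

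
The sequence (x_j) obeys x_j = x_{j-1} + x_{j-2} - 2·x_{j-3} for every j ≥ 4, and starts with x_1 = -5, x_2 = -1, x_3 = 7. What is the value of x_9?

Step forward from the initial values:
x_4 = 16;  x_5 = 25;  x_6 = 27;  x_7 = 20;  x_8 = -3;  x_9 = -37.

-37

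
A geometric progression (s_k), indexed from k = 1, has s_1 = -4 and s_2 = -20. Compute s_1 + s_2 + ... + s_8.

-390624

Common ratio r = 5.
s_k = (-4)·5^(k-1).
S = (-4)·(5^8 - 1)/(5 - 1) = (-4)·(390625 - 1)/(4) = -390624.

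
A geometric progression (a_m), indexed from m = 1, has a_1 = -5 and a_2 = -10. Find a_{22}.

-10485760

Common ratio r = 2.
a_m = (-5)·2^(m-1).
a_{22} = (-5)·2^21 = -10485760.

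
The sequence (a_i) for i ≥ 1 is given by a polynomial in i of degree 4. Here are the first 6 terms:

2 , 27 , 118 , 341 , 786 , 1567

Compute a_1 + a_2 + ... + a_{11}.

1st diffs: 25, 91, 223, 445, 781.
2nd diffs: 66, 132, 222, 336.
3rd diffs: 66, 90, 114.
4th diffs: 24, 24 (constant).
Newton forward-difference form: a_i = 2 + 25·C(i-1,1) + 66·C(i-1,2) + 66·C(i-1,3) + 24·C(i-1,4).
Continuing: …, 2822, 4713, 7426, 11171, …, a_{11} = 16182.
Summing i = 1..11 (11 terms) gives 45155.

45155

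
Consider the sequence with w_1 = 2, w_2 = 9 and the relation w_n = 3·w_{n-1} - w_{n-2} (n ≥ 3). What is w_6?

453

Applying the relation repeatedly:
w_3 = 25; w_4 = 66; w_5 = 173; w_6 = 453.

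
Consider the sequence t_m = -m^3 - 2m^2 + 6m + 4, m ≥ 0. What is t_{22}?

t_{22} = -1·22^3 - 2·22^2 + 6·22 + 4 = -11480.

-11480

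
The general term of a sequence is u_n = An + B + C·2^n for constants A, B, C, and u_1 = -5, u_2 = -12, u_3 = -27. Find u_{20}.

-4194282

At n = 1, 2, 3: A + B + 2C = -5; 2A + B + 4C = -12; 3A + B + 8C = -27.
Subtracting the first from the second: A + 2C = -7.
Subtracting the second from the third: A + 4C = -15.
Solving: C = -4, A = 1, then B = 2.
Hence u_{20} = 1·20 + 2 + (-4)·1048576 = -4194282.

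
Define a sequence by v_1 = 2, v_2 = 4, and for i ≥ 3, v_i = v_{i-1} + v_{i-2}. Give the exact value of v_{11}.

288

Applying the relation repeatedly:
v_3 = 6, v_4 = 10, v_5 = 16, v_6 = 26, v_7 = 42, v_8 = 68, v_9 = 110, v_{10} = 178, v_{11} = 288.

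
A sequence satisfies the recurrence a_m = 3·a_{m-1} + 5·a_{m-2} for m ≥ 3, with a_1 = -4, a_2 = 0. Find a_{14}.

Step forward from the initial values:
a_3 = -20;  a_4 = -60;  a_5 = -280;  …;  a_{11} = -1486520;  a_{12} = -6232260;  a_{13} = -26129380;  a_{14} = -109549440.

-109549440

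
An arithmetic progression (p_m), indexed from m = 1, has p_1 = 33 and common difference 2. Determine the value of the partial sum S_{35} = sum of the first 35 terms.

p_m = 33 + (m - 1)·2.
p_{35} = 101; S = 35·(33 + 101)/2 = 2345.

2345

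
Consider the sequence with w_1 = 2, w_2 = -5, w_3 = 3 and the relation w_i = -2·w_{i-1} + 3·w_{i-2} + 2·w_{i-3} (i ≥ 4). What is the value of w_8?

-841

Step forward from the initial values:
w_4 = -17, w_5 = 33, w_6 = -111, w_7 = 287, w_8 = -841.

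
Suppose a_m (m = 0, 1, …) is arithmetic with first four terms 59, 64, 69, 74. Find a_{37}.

Common difference d = 5.
a_m = 59 + (m - 0)·5.
a_{37} = 59 + 37·5 = 244.

244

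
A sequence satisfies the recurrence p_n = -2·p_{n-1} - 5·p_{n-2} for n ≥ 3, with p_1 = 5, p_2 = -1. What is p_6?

Iterate the recurrence:
p_3 = -23  p_4 = 51  p_5 = 13  p_6 = -281.

-281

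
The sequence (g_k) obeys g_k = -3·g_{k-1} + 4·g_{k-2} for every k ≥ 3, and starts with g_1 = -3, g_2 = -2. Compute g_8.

Iterate the recurrence:
g_3 = -6; g_4 = 10; g_5 = -54; g_6 = 202; g_7 = -822; g_8 = 3274.
(Characteristic roots are 1 and -4.)

3274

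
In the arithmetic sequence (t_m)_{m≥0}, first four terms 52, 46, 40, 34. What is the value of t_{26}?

Common difference d = -6.
t_m = 52 + (m - 0)·(-6).
t_{26} = 52 + 26·(-6) = -104.

-104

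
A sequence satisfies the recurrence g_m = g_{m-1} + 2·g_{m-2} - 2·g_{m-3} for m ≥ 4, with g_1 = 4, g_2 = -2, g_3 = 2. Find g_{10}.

-122

Applying the relation repeatedly:
g_4 = -10; g_5 = -2; g_6 = -26; g_7 = -10; g_8 = -58; g_9 = -26; g_{10} = -122.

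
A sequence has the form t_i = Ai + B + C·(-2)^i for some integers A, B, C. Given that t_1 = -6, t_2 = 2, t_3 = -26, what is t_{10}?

2010

Write the equations: A + B - 2C = -6; 2A + B + 4C = 2; 3A + B - 8C = -26.
Subtracting the first from the second: A + 6C = 8.
Subtracting the second from the third: A - 12C = -28.
Solving: C = 2, A = -4, then B = 2.
Therefore t_{10} = -40 + 2 + 2·1024 = 2010.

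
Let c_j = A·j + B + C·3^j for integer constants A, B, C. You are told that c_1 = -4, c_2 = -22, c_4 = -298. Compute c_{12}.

The three given values yield: A + B + 3C = -4; 2A + B + 9C = -22; 4A + B + 81C = -298.
Subtracting the first from the second: A + 6C = -18.
Subtracting the second from the third: 2A + 72C = -276.
Solving: C = -4, A = 6, then B = 2.
Therefore c_{12} = 72 + 2 + (-4)·531441 = -2125690.

-2125690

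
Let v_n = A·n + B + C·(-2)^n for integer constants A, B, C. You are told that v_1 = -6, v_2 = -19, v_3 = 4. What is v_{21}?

At n = 1, 2, 3: A + B - 2C = -6; 2A + B + 4C = -19; 3A + B - 8C = 4.
Subtracting the first from the second: A + 6C = -13.
Subtracting the second from the third: A - 12C = 23.
Solving: C = -2, A = -1, then B = -9.
So v_n = -1·n + (-9) + (-2)·(-2)^n; at n=21 this is 4194274.

4194274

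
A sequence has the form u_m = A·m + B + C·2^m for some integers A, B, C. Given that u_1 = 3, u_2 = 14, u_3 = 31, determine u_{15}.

98371

The three given values yield: A + B + 2C = 3; 2A + B + 4C = 14; 3A + B + 8C = 31.
Subtracting the first from the second: A + 2C = 11.
Subtracting the second from the third: A + 4C = 17.
Solving: C = 3, A = 5, then B = -8.
Therefore u_{15} = 75 + (-8) + 3·32768 = 98371.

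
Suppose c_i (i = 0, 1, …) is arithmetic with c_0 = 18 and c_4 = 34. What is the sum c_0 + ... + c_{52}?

6466

Common difference d = (34 - 18) / (4 - 0) = 4.
c_i = 18 + (i - 0)·4.
c_{52} = 226; S = 53·(18 + 226)/2 = 6466.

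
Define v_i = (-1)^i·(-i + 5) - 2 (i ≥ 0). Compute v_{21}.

(-1)^21 = -1; -i + 5 at i=21 is -16; so v_{21} = 14.

14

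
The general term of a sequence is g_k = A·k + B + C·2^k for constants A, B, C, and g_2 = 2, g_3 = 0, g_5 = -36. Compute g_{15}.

-65448

Plug in k = 2, 3, 5: 2A + B + 4C = 2; 3A + B + 8C = 0; 5A + B + 32C = -36.
Subtracting the first from the second: A + 4C = -2.
Subtracting the second from the third: 2A + 24C = -36.
Solving: C = -2, A = 6, then B = -2.
So g_k = 6·k + (-2) + (-2)·2^k; at k=15 this is -65448.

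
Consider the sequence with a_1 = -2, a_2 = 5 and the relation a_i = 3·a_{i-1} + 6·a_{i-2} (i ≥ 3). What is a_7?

Applying the relation repeatedly:
a_3 = 3; a_4 = 39; a_5 = 135; a_6 = 639; a_7 = 2727.

2727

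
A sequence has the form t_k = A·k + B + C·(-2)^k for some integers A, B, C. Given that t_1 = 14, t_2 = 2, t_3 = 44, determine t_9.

1592

Write the equations: A + B - 2C = 14; 2A + B + 4C = 2; 3A + B - 8C = 44.
Subtracting the first from the second: A + 6C = -12.
Subtracting the second from the third: A - 12C = 42.
Solving: C = -3, A = 6, then B = 2.
Therefore t_9 = 54 + 2 + (-3)·(-512) = 1592.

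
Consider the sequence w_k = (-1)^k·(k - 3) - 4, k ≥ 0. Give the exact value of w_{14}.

(-1)^14 = 1; k - 3 at k=14 is 11; so w_{14} = 7.

7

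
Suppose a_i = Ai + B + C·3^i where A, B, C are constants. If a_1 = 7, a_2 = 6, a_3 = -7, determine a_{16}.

-43046636

At i = 1, 2, 3: A + B + 3C = 7; 2A + B + 9C = 6; 3A + B + 27C = -7.
Subtracting the first from the second: A + 6C = -1.
Subtracting the second from the third: A + 18C = -13.
Solving: C = -1, A = 5, then B = 5.
Therefore a_{16} = 80 + 5 + (-1)·43046721 = -43046636.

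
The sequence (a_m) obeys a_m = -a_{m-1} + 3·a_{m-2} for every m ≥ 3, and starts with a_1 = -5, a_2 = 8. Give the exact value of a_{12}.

38849

Compute successive terms:
a_3 = -23, a_4 = 47, a_5 = -116, a_6 = 257, a_7 = -605, a_8 = 1376, a_9 = -3191, a_{10} = 7319, a_{11} = -16892, a_{12} = 38849.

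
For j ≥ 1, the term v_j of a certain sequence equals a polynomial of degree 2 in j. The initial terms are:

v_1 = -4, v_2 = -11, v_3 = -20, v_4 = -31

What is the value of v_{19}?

1st diffs: -7, -9, -11.
2nd diffs: -2, -2 (constant).
Newton forward-difference form: v_j = -4 + (-7)·C(j-1,1) + (-2)·C(j-1,2).
At j = 19: j-1 = 18, so v_{19} = -4 - 126 - 306 = -436.

-436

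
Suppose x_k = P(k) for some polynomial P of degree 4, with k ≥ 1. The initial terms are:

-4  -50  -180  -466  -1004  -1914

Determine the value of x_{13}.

-33820

1st diffs: -46, -130, -286, -538, -910.
2nd diffs: -84, -156, -252, -372.
3rd diffs: -72, -96, -120.
4th diffs: -24, -24 (constant).
Newton forward-difference form: x_k = -4 + (-46)·C(k-1,1) + (-84)·C(k-1,2) + (-72)·C(k-1,3) + (-24)·C(k-1,4).
At k = 13: k-1 = 12, so x_{13} = -4 - 552 - 5544 - 15840 - 11880 = -33820.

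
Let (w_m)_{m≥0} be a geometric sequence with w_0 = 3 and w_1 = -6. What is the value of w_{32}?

12884901888

Common ratio r = -2.
w_m = 3·(-2)^(m-0).
w_{32} = 3·(-2)^32 = 12884901888.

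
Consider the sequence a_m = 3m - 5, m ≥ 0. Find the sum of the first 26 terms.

Over m = 0..25: Σm = 325.
Total = (3)·325 + (-5)·26 = 845.

845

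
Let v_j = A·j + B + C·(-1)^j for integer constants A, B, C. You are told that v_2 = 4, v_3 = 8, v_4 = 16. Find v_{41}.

236

Plug in j = 2, 3, 4: 2A + B + C = 4; 3A + B - C = 8; 4A + B + C = 16.
Subtracting the first from the second: A - 2C = 4.
Subtracting the second from the third: A + 2C = 8.
Solving: C = 1, A = 6, then B = -9.
Hence v_{41} = 6·41 + (-9) + 1·(-1) = 236.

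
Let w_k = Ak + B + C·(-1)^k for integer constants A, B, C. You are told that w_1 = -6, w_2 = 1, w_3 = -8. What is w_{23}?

Plug in k = 1, 2, 3: A + B - C = -6; 2A + B + C = 1; 3A + B - C = -8.
Subtracting the first from the second: A + 2C = 7.
Subtracting the second from the third: A - 2C = -9.
Solving: C = 4, A = -1, then B = -1.
Therefore w_{23} = -23 + (-1) + 4·(-1) = -28.

-28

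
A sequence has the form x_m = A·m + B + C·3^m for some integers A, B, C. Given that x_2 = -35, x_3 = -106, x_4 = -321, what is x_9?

-78724

Write the equations: 2A + B + 9C = -35; 3A + B + 27C = -106; 4A + B + 81C = -321.
Subtracting the first from the second: A + 18C = -71.
Subtracting the second from the third: A + 54C = -215.
Solving: C = -4, A = 1, then B = -1.
Therefore x_9 = 9 + (-1) + (-4)·19683 = -78724.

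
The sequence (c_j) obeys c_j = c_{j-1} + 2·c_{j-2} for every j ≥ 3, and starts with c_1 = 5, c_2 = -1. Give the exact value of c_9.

c_3 = 9, c_4 = 7, c_5 = 25, c_6 = 39, c_7 = 89, c_8 = 167, c_9 = 345.
(Characteristic roots are 2 and -1.)

345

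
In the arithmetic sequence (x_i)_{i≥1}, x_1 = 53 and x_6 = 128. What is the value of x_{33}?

Common difference d = (128 - 53) / (6 - 1) = 15.
x_i = 53 + (i - 1)·15.
x_{33} = 53 + 32·15 = 533.

533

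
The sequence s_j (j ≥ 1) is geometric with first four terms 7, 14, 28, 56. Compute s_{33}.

30064771072

Common ratio r = 2.
s_j = 7·2^(j-1).
s_{33} = 7·2^32 = 30064771072.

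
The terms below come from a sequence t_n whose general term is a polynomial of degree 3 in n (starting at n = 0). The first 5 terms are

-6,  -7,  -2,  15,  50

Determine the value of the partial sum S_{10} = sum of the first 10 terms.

1st diffs: -1, 5, 17, 35.
2nd diffs: 6, 12, 18.
3rd diffs: 6, 6 (constant).
Newton forward-difference form: t_n = -6 + (-1)·C(n,1) + 6·C(n,2) + 6·C(n,3).
Continuing: …, 109, 198, 323, 490, …, t_9 = 705.
Summing n = 0..9 (10 terms) gives 1875.

1875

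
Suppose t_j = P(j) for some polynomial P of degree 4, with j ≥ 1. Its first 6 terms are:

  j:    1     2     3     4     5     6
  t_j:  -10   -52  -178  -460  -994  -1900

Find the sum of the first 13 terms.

-109798

1st diffs: -42, -126, -282, -534, -906.
2nd diffs: -84, -156, -252, -372.
3rd diffs: -72, -96, -120.
4th diffs: -24, -24 (constant).
So t_j = -j^4 - 2j^3 - 5j^2 + 2j - 4.
Continuing: …, -3322, -5428, -8410, -12484, …, t_{13} = -33778.
Summing j = 1..13 (13 terms) gives -109798.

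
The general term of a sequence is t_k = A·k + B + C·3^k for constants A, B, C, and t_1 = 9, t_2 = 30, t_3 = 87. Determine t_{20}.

10460353260

At k = 1, 2, 3: A + B + 3C = 9; 2A + B + 9C = 30; 3A + B + 27C = 87.
Subtracting the first from the second: A + 6C = 21.
Subtracting the second from the third: A + 18C = 57.
Solving: C = 3, A = 3, then B = -3.
Therefore t_{20} = 60 + (-3) + 3·3486784401 = 10460353260.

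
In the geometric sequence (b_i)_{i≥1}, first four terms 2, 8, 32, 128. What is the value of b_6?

2048

Common ratio r = 4.
b_i = 2·4^(i-1).
b_6 = 2·4^5 = 2048.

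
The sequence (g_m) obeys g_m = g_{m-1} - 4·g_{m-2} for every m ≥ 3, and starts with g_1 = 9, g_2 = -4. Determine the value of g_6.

Applying the relation repeatedly:
g_3 = -40;  g_4 = -24;  g_5 = 136;  g_6 = 232.

232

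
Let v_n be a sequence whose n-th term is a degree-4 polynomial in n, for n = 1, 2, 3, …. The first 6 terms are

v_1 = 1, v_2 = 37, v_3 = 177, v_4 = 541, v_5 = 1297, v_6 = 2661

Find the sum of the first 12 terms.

122684

1st diffs: 36, 140, 364, 756, 1364.
2nd diffs: 104, 224, 392, 608.
3rd diffs: 120, 168, 216.
4th diffs: 48, 48 (constant).
Newton forward-difference form: v_n = 1 + 36·C(n-1,1) + 104·C(n-1,2) + 120·C(n-1,3) + 48·C(n-1,4).
Continuing: …, 4897, 8317, 13281, 20197, …, v_{12} = 41757.
Summing n = 1..12 (12 terms) gives 122684.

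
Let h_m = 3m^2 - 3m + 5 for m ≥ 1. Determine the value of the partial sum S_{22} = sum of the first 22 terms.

10736

Over m = 1..22: Σm = 253, Σm² = 3795.
Total = (3)·3795 + (-3)·253 + (5)·22 = 10736.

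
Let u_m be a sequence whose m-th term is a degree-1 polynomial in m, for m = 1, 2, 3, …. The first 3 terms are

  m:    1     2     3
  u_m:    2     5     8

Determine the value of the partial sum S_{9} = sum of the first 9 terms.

1st diffs: 3, 3 (constant).
So u_m = 3m - 1.
Continuing: …, 11, 14, 17, 20, …, u_9 = 26.
Summing m = 1..9 (9 terms) gives 126.

126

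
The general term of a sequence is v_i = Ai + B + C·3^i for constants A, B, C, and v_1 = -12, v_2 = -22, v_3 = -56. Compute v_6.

The three given values yield: A + B + 3C = -12; 2A + B + 9C = -22; 3A + B + 27C = -56.
Subtracting the first from the second: A + 6C = -10.
Subtracting the second from the third: A + 18C = -34.
Solving: C = -2, A = 2, then B = -8.
Hence v_6 = 2·6 + (-8) + (-2)·729 = -1454.

-1454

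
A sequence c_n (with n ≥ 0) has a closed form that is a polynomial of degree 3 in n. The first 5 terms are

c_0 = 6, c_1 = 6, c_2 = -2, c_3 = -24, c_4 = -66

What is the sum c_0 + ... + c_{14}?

1st diffs: 0, -8, -22, -42.
2nd diffs: -8, -14, -20.
3rd diffs: -6, -6 (constant).
Newton forward-difference form: c_n = 6 + (-8)·C(n,2) + (-6)·C(n,3).
Continuing: …, -134, -234, -372, -554, …, c_{14} = -2906.
Summing n = 0..14 (15 terms) gives -11740.

-11740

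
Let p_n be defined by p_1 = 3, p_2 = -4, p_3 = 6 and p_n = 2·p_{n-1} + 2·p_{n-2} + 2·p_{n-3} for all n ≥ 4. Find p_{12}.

p_4 = 10  p_5 = 24  p_6 = 80  p_7 = 228  p_8 = 664  p_9 = 1944  p_{10} = 5672  p_{11} = 16560  p_{12} = 48352.

48352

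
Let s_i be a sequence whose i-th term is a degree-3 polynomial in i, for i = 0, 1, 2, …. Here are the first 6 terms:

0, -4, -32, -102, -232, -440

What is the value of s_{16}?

1st diffs: -4, -28, -70, -130, -208.
2nd diffs: -24, -42, -60, -78.
3rd diffs: -18, -18, -18 (constant).
Newton forward-difference form: s_i = (-4)·C(i,1) + (-24)·C(i,2) + (-18)·C(i,3).
At i = 16: i = 16, so s_{16} = -64 - 2880 - 10080 = -13024.

-13024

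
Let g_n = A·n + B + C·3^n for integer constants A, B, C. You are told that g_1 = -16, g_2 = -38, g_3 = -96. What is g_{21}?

-31381059696

At n = 1, 2, 3: A + B + 3C = -16; 2A + B + 9C = -38; 3A + B + 27C = -96.
Subtracting the first from the second: A + 6C = -22.
Subtracting the second from the third: A + 18C = -58.
Solving: C = -3, A = -4, then B = -3.
Therefore g_{21} = -84 + (-3) + (-3)·10460353203 = -31381059696.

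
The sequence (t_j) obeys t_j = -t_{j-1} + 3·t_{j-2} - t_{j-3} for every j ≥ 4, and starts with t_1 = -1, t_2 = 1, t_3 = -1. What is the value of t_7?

t_4 = 5; t_5 = -9; t_6 = 25; t_7 = -57.

-57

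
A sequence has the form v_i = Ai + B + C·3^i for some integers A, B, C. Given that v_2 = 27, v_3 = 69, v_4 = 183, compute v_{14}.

Write the equations: 2A + B + 9C = 27; 3A + B + 27C = 69; 4A + B + 81C = 183.
Subtracting the first from the second: A + 18C = 42.
Subtracting the second from the third: A + 54C = 114.
Solving: C = 2, A = 6, then B = -3.
So v_i = 6·i + (-3) + 2·3^i; at i=14 this is 9566019.

9566019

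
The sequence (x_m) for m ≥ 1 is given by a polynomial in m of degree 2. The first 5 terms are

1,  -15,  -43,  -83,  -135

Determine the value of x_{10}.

-575

1st diffs: -16, -28, -40, -52.
2nd diffs: -12, -12, -12 (constant).
Newton forward-difference form: x_m = 1 + (-16)·C(m-1,1) + (-12)·C(m-1,2).
At m = 10: m-1 = 9, so x_{10} = 1 - 144 - 432 = -575.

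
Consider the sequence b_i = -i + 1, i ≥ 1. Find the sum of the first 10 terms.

Over i = 1..10: Σi = 55.
Total = (-1)·55 + (1)·10 = -45.

-45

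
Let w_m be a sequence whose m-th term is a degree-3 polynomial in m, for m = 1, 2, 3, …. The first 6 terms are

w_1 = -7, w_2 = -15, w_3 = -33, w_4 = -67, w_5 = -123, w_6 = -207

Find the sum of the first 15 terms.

1st diffs: -8, -18, -34, -56, -84.
2nd diffs: -10, -16, -22, -28.
3rd diffs: -6, -6, -6 (constant).
Newton forward-difference form: w_m = -7 + (-8)·C(m-1,1) + (-10)·C(m-1,2) + (-6)·C(m-1,3).
Continuing: …, -325, -483, -687, -943, …, w_{15} = -3213.
Summing m = 1..15 (15 terms) gives -13685.

-13685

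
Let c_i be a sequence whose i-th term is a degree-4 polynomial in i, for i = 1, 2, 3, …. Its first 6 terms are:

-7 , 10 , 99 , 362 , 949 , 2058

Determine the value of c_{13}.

1st diffs: 17, 89, 263, 587, 1109.
2nd diffs: 72, 174, 324, 522.
3rd diffs: 102, 150, 198.
4th diffs: 48, 48 (constant).
So c_i = 2i^4 - 3i^3 + 4i^2 - 4i - 6.
Evaluating at i = 13 gives c_{13} = 51149.

51149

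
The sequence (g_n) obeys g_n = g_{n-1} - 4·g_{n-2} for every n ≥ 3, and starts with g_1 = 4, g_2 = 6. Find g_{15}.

Compute successive terms:
g_3 = -10  g_4 = -34  g_5 = 6  …  g_{12} = 1054  g_{13} = -17210  g_{14} = -21426  g_{15} = 47414.

47414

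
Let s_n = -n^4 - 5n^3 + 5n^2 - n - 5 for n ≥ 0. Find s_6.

-2207

s_6 = -1·6^4 - 5·6^3 + 5·6^2 - 1·6 - 5 = -2207.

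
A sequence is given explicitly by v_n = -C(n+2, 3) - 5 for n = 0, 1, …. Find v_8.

-125

C(10, 3) = 120, so v_8 = -125.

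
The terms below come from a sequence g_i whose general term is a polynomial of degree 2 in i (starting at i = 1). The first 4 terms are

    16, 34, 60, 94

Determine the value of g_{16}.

1126

1st diffs: 18, 26, 34.
2nd diffs: 8, 8 (constant).
Newton forward-difference form: g_i = 16 + 18·C(i-1,1) + 8·C(i-1,2).
At i = 16: i-1 = 15, so g_{16} = 16 + 270 + 840 = 1126.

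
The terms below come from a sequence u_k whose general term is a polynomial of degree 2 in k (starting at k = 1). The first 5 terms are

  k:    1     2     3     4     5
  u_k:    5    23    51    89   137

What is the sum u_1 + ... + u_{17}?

9333

1st diffs: 18, 28, 38, 48.
2nd diffs: 10, 10, 10 (constant).
So u_k = 5k^2 + 3k - 3.
Continuing: …, 195, 263, 341, 429, …, u_{17} = 1493.
Summing k = 1..17 (17 terms) gives 9333.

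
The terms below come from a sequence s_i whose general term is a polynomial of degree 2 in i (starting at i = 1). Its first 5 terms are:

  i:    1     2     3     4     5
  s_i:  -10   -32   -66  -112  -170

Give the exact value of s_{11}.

1st diffs: -22, -34, -46, -58.
2nd diffs: -12, -12, -12 (constant).
So s_i = -6i^2 - 4i.
Evaluating at i = 11 gives s_{11} = -770.

-770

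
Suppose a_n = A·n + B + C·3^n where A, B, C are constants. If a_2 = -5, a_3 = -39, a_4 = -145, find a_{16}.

Plug in n = 2, 3, 4: 2A + B + 9C = -5; 3A + B + 27C = -39; 4A + B + 81C = -145.
Subtracting the first from the second: A + 18C = -34.
Subtracting the second from the third: A + 54C = -106.
Solving: C = -2, A = 2, then B = 9.
So a_n = 2·n + 9 + (-2)·3^n; at n=16 this is -86093401.

-86093401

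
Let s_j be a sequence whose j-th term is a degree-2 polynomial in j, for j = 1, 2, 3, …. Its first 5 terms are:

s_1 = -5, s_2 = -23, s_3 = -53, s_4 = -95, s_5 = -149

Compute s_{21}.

1st diffs: -18, -30, -42, -54.
2nd diffs: -12, -12, -12 (constant).
So s_j = -6j^2 + 1.
Evaluating at j = 21 gives s_{21} = -2645.

-2645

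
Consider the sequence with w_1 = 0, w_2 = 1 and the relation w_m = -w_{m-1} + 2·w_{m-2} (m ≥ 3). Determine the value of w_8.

43

w_3 = -1, w_4 = 3, w_5 = -5, w_6 = 11, w_7 = -21, w_8 = 43.
(Characteristic roots are 1 and -2.)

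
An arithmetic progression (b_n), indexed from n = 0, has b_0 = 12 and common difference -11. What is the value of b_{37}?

-395

b_n = 12 + (n - 0)·(-11).
b_{37} = 12 + 37·(-11) = -395.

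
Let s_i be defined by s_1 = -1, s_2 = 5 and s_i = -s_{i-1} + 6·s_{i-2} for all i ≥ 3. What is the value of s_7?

-995

Iterate the recurrence:
s_3 = -11, s_4 = 41, s_5 = -107, s_6 = 353, s_7 = -995.
(Characteristic roots are 2 and -3.)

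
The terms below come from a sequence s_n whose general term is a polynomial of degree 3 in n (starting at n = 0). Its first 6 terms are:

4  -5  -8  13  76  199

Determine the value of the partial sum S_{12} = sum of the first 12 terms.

1st diffs: -9, -3, 21, 63, 123.
2nd diffs: 6, 24, 42, 60.
3rd diffs: 18, 18, 18 (constant).
So s_n = 3n^3 - 6n^2 - 6n + 4.
Continuing: …, 400, 697, 1108, 1651, …, s_{11} = 3205.
Summing n = 0..11 (12 terms) gives 9684.

9684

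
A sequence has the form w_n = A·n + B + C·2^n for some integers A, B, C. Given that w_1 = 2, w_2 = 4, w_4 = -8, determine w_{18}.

Write the equations: A + B + 2C = 2; 2A + B + 4C = 4; 4A + B + 16C = -8.
Subtracting the first from the second: A + 2C = 2.
Subtracting the second from the third: 2A + 12C = -12.
Solving: C = -2, A = 6, then B = 0.
Hence w_{18} = 6·18 + 0 + (-2)·262144 = -524180.

-524180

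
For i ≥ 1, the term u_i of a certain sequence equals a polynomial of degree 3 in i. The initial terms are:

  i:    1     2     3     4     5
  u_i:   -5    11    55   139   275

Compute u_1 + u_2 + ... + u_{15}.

30725

1st diffs: 16, 44, 84, 136.
2nd diffs: 28, 40, 52.
3rd diffs: 12, 12 (constant).
Newton forward-difference form: u_i = -5 + 16·C(i-1,1) + 28·C(i-1,2) + 12·C(i-1,3).
Continuing: …, 475, 751, 1115, 1579, …, u_{15} = 7135.
Summing i = 1..15 (15 terms) gives 30725.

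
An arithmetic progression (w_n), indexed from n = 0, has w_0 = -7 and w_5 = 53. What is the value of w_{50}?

593

Common difference d = (53 - (-7)) / (5 - 0) = 12.
w_n = -7 + (n - 0)·12.
w_{50} = -7 + 50·12 = 593.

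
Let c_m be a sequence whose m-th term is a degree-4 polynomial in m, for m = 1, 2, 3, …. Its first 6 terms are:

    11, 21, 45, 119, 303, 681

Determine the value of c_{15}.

1st diffs: 10, 24, 74, 184, 378.
2nd diffs: 14, 50, 110, 194.
3rd diffs: 36, 60, 84.
4th diffs: 24, 24 (constant).
Newton forward-difference form: c_m = 11 + 10·C(m-1,1) + 14·C(m-1,2) + 36·C(m-1,3) + 24·C(m-1,4).
At m = 15: m-1 = 14, so c_{15} = 11 + 140 + 1274 + 13104 + 24024 = 38553.

38553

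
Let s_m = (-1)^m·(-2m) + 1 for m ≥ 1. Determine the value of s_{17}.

35

(-1)^17 = -1; -2m at m=17 is -34; so s_{17} = 35.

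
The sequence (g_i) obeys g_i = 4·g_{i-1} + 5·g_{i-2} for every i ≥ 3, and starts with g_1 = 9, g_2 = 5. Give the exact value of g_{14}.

Compute successive terms:
g_3 = 65, g_4 = 285, g_5 = 1465, …, g_{11} = 22786465, g_{12} = 113932285, g_{13} = 569661465, g_{14} = 2848307285.
(Characteristic roots are 5 and -1.)

2848307285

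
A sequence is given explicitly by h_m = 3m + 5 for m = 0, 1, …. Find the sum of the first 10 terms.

Over m = 0..9: Σm = 45.
Total = (3)·45 + (5)·10 = 185.

185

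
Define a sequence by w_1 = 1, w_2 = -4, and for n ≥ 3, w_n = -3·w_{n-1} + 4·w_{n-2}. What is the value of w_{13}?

Step forward from the initial values:
w_3 = 16; w_4 = -64; w_5 = 256; …; w_{10} = -262144; w_{11} = 1048576; w_{12} = -4194304; w_{13} = 16777216.
(Characteristic roots are 1 and -4.)

16777216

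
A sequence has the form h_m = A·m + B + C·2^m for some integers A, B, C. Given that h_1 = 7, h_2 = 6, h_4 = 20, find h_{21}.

Write the equations: A + B + 2C = 7; 2A + B + 4C = 6; 4A + B + 16C = 20.
Subtracting the first from the second: A + 2C = -1.
Subtracting the second from the third: 2A + 12C = 14.
Solving: C = 2, A = -5, then B = 8.
Therefore h_{21} = -105 + 8 + 2·2097152 = 4194207.

4194207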